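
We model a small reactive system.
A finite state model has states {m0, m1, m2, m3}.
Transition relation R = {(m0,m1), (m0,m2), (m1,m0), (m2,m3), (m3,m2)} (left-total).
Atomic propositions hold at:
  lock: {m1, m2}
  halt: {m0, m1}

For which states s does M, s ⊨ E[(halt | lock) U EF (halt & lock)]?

{m0, m1}

Sat(halt | lock) = {m0, m1, m2}
Sat(halt & lock) = {m1}
EF (halt & lock): least fixpoint, start Z0 = {m1}, add states with some successor in Z. Z1 = {m0, m1}; fixed.
Sat(EF (halt & lock)) = {m0, m1}
E[(halt | lock) U EF (halt & lock)]: least fixpoint, start Z0 = Sat(EF (halt & lock)) = {m0, m1}, add states in Sat(halt | lock) with some successor in Z. Already a fixed point.
Sat(E[(halt | lock) U EF (halt & lock)]) = {m0, m1}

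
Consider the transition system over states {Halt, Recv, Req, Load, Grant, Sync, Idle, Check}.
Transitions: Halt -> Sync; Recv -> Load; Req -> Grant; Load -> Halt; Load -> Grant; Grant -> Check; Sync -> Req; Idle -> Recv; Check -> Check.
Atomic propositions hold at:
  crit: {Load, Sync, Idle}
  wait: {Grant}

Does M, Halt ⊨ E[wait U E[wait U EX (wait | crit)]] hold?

Yes

Sat(wait | crit) = {Load, Grant, Sync, Idle}
Sat(EX (wait | crit)) = {s : some successor in {Load, Grant, Sync, Idle}} = {Halt, Recv, Req, Load}
E[wait U EX (wait | crit)]: least fixpoint, start Z0 = Sat(EX (wait | crit)) = {Halt, Recv, Req, Load}, add states in Sat(wait) with some successor in Z. Already a fixed point.
Sat(E[wait U EX (wait | crit)]) = {Halt, Recv, Req, Load}
E[wait U E[wait U EX (wait | crit)]]: least fixpoint, start Z0 = Sat(E[wait U EX (wait | crit)]) = {Halt, Recv, Req, Load}, add states in Sat(wait) with some successor in Z. Already a fixed point.
Sat(E[wait U E[wait U EX (wait | crit)]]) = {Halt, Recv, Req, Load}
Halt ∈ Sat(E[wait U E[wait U EX (wait | crit)]]) = {Halt, Recv, Req, Load}, so the formula holds at Halt.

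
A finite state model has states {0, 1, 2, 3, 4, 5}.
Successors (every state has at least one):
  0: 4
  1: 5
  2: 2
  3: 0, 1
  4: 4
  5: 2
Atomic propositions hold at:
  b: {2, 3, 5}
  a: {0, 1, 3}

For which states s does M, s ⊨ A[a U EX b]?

Sat(EX b) = {s : some successor in {2, 3, 5}} = {1, 2, 5}
A[a U EX b]: least fixpoint, start Z0 = Sat(EX b) = {1, 2, 5}, add states in Sat(a) with every successor in Z. Already a fixed point.
Sat(A[a U EX b]) = {1, 2, 5}

{1, 2, 5}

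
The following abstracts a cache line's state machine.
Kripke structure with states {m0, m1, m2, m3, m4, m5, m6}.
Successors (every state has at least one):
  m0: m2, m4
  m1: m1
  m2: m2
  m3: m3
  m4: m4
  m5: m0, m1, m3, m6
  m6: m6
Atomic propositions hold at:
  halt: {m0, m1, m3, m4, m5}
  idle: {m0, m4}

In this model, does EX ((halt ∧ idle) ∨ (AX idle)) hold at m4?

Yes

Sat(halt ∧ idle) = {m0, m4}
Sat(AX idle) = {s : every successor in {m0, m4}} = {m4}
Sat((halt ∧ idle) ∨ (AX idle)) = {m0, m4}
Sat(EX ((halt ∧ idle) ∨ (AX idle))) = {s : some successor in {m0, m4}} = {m0, m4, m5}
m4 ∈ Sat(EX ((halt ∧ idle) ∨ (AX idle))) = {m0, m4, m5}, so the formula holds at m4.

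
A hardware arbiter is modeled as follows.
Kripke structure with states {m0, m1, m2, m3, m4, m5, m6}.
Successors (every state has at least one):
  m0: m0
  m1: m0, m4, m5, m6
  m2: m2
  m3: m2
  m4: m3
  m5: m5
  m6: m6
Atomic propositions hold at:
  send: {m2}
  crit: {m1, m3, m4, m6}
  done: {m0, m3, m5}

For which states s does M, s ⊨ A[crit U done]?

A[crit U done]: least fixpoint, start Z0 = Sat(done) = {m0, m3, m5}, add states in Sat(crit) with every successor in Z. Z1 = {m0, m3, m4, m5}; fixed.
Sat(A[crit U done]) = {m0, m3, m4, m5}

{m0, m3, m4, m5}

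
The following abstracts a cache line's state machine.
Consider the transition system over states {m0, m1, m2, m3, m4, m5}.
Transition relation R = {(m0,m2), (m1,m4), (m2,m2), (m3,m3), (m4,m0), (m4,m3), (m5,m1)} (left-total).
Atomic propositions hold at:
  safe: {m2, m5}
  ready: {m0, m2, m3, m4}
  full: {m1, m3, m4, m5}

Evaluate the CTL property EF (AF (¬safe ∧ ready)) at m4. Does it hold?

Sat(¬safe) = {m0, m1, m3, m4}
Sat(¬safe ∧ ready) = {m0, m3, m4}
AF (¬safe ∧ ready): least fixpoint, start Z0 = {m0, m3, m4}, add states with every successor in Z. Z1 = {m0, m1, m3, m4}; Z2 = {m0, m1, m3, m4, m5}; fixed.
Sat(AF (¬safe ∧ ready)) = {m0, m1, m3, m4, m5}
EF (AF (¬safe ∧ ready)): least fixpoint, start Z0 = {m0, m1, m3, m4, m5}, add states with some successor in Z. Already a fixed point.
Sat(EF (AF (¬safe ∧ ready))) = {m0, m1, m3, m4, m5}
m4 ∈ Sat(EF (AF (¬safe ∧ ready))) = {m0, m1, m3, m4, m5}, so the formula holds at m4.

Yes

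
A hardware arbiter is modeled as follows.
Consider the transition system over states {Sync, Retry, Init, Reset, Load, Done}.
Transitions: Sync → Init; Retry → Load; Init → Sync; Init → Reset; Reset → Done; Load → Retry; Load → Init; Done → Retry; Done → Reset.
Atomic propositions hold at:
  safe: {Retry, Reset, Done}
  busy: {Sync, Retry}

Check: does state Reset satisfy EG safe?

EG safe: greatest fixpoint, start Z0 = {Retry, Reset, Done}, keep only states in Sat with some successor in Z. Z1 = {Reset, Done}; fixed.
Sat(EG safe) = {Reset, Done}
Reset ∈ Sat(EG safe) = {Reset, Done}, so the formula holds at Reset.

Yes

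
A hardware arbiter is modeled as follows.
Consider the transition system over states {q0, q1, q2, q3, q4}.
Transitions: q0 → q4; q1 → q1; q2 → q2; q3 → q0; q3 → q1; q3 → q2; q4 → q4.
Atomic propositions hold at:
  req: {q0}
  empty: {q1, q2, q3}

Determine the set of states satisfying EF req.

EF req: least fixpoint, start Z0 = {q0}, add states with some successor in Z. Z1 = {q0, q3}; fixed.
Sat(EF req) = {q0, q3}

{q0, q3}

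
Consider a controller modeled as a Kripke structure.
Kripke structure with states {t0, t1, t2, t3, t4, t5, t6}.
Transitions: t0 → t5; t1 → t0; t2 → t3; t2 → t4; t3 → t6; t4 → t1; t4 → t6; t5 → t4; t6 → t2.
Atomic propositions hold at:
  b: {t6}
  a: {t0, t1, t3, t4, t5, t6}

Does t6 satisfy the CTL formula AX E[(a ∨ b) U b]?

No

Sat(a ∨ b) = {t0, t1, t3, t4, t5, t6}
E[(a ∨ b) U b]: least fixpoint, start Z0 = Sat(b) = {t6}, add states in Sat(a ∨ b) with some successor in Z. Z1 = {t3, t4, t6}; Z2 = {t3, t4, t5, t6}; Z3 = {t0, t3, t4, t5, t6}; Z4 = {t0, t1, t3, t4, t5, t6}; fixed.
Sat(E[(a ∨ b) U b]) = {t0, t1, t3, t4, t5, t6}
Sat(AX E[(a ∨ b) U b]) = {s : every successor in {t0, t1, t3, t4, t5, t6}} = {t0, t1, t2, t3, t4, t5}
t6 ∉ Sat(AX E[(a ∨ b) U b]) = {t0, t1, t2, t3, t4, t5}, so the formula does not hold at t6.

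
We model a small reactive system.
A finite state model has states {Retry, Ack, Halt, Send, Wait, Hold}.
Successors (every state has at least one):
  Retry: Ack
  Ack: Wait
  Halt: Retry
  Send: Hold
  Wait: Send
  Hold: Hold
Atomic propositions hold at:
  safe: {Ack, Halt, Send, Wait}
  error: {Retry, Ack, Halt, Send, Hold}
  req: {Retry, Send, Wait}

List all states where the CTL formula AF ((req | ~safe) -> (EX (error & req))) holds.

Sat(~safe) = {Retry, Hold}
Sat(req | ~safe) = {Retry, Send, Wait, Hold}
Sat(error & req) = {Retry, Send}
Sat(EX (error & req)) = {s : some successor in {Retry, Send}} = {Halt, Wait}
Sat((req | ~safe) -> (EX (error & req))) = {Ack, Halt, Wait}
AF ((req | ~safe) -> (EX (error & req))): least fixpoint, start Z0 = {Ack, Halt, Wait}, add states with every successor in Z. Z1 = {Retry, Ack, Halt, Wait}; fixed.
Sat(AF ((req | ~safe) -> (EX (error & req)))) = {Retry, Ack, Halt, Wait}

{Retry, Ack, Halt, Wait}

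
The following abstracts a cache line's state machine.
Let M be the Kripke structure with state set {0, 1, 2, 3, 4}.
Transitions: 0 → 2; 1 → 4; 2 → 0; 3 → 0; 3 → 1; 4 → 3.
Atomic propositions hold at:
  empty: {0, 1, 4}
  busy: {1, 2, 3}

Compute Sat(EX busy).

Sat(EX busy) = {s : some successor in {1, 2, 3}} = {0, 3, 4}

{0, 3, 4}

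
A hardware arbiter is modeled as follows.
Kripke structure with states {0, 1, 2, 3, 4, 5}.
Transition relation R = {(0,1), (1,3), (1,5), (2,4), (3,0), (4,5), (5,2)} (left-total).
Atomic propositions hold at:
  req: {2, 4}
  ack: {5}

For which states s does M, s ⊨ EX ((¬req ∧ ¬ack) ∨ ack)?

{0, 1, 3, 4}

Sat(¬req) = {0, 1, 3, 5}
Sat(¬ack) = {0, 1, 2, 3, 4}
Sat(¬req ∧ ¬ack) = {0, 1, 3}
Sat((¬req ∧ ¬ack) ∨ ack) = {0, 1, 3, 5}
Sat(EX ((¬req ∧ ¬ack) ∨ ack)) = {s : some successor in {0, 1, 3, 5}} = {0, 1, 3, 4}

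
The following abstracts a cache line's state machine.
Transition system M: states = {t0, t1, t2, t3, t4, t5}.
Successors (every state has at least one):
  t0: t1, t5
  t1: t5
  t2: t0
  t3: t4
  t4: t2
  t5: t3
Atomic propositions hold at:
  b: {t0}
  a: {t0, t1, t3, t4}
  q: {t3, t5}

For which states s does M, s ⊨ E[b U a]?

E[b U a]: least fixpoint, start Z0 = Sat(a) = {t0, t1, t3, t4}, add states in Sat(b) with some successor in Z. Already a fixed point.
Sat(E[b U a]) = {t0, t1, t3, t4}

{t0, t1, t3, t4}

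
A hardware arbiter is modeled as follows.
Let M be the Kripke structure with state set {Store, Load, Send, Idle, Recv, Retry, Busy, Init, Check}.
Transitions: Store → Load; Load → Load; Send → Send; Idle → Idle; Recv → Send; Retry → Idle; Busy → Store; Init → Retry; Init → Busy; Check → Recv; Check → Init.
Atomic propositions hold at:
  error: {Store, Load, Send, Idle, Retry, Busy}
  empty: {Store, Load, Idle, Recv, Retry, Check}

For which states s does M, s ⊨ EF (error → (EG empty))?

{Store, Load, Idle, Recv, Retry, Busy, Init, Check}

EG empty: greatest fixpoint, start Z0 = {Store, Load, Idle, Recv, Retry, Check}, keep only states in Sat with some successor in Z. Z1 = {Store, Load, Idle, Retry, Check}; Z2 = {Store, Load, Idle, Retry}; fixed.
Sat(EG empty) = {Store, Load, Idle, Retry}
Sat(error → (EG empty)) = {Store, Load, Idle, Recv, Retry, Init, Check}
EF (error → (EG empty)): least fixpoint, start Z0 = {Store, Load, Idle, Recv, Retry, Init, Check}, add states with some successor in Z. Z1 = {Store, Load, Idle, Recv, Retry, Busy, Init, Check}; fixed.
Sat(EF (error → (EG empty))) = {Store, Load, Idle, Recv, Retry, Busy, Init, Check}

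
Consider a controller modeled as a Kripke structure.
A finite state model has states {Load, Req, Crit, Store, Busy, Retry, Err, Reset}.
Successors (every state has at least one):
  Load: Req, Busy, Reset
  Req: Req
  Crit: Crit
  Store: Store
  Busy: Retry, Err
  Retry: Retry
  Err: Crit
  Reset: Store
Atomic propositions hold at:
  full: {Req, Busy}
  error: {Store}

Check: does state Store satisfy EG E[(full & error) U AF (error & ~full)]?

Yes

Sat(full & error) = ∅
Sat(~full) = {Load, Crit, Store, Retry, Err, Reset}
Sat(error & ~full) = {Store}
AF (error & ~full): least fixpoint, start Z0 = {Store}, add states with every successor in Z. Z1 = {Store, Reset}; fixed.
Sat(AF (error & ~full)) = {Store, Reset}
E[(full & error) U AF (error & ~full)]: least fixpoint, start Z0 = Sat(AF (error & ~full)) = {Store, Reset}, add states in Sat(full & error) with some successor in Z. Already a fixed point.
Sat(E[(full & error) U AF (error & ~full)]) = {Store, Reset}
EG E[(full & error) U AF (error & ~full)]: greatest fixpoint, start Z0 = {Store, Reset}, keep only states in Sat with some successor in Z. Already a fixed point.
Sat(EG E[(full & error) U AF (error & ~full)]) = {Store, Reset}
Store ∈ Sat(EG E[(full & error) U AF (error & ~full)]) = {Store, Reset}, so the formula holds at Store.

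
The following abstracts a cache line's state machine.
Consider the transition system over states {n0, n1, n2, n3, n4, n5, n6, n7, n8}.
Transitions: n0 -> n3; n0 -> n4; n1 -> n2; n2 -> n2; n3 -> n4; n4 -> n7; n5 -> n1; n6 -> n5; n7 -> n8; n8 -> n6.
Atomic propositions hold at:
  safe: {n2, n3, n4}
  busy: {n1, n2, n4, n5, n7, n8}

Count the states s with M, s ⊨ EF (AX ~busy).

5

Sat(~busy) = {n0, n3, n6}
Sat(AX ~busy) = {s : every successor in {n0, n3, n6}} = {n8}
EF (AX ~busy): least fixpoint, start Z0 = {n8}, add states with some successor in Z. Z1 = {n7, n8}; Z2 = {n4, n7, n8}; Z3 = {n0, n3, n4, n7, n8}; fixed.
Sat(EF (AX ~busy)) = {n0, n3, n4, n7, n8}
|Sat(EF (AX ~busy))| = |{n0, n3, n4, n7, n8}| = 5.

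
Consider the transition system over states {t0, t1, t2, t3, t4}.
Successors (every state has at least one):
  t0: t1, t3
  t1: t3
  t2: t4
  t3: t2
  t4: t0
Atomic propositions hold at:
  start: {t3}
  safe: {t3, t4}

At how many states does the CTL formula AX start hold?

1

Sat(AX start) = {s : every successor in {t3}} = {t1}
|Sat(AX start)| = |{t1}| = 1.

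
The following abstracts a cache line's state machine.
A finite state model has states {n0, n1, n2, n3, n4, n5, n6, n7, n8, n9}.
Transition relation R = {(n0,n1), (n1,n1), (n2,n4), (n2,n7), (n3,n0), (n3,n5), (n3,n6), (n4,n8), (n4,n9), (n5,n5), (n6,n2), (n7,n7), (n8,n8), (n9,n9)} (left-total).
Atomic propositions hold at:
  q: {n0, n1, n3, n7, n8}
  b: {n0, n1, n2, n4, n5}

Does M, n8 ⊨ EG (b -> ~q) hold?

Yes

Sat(~q) = {n2, n4, n5, n6, n9}
Sat(b -> ~q) = {n2, n3, n4, n5, n6, n7, n8, n9}
EG (b -> ~q): greatest fixpoint, start Z0 = {n2, n3, n4, n5, n6, n7, n8, n9}, keep only states in Sat with some successor in Z. Already a fixed point.
Sat(EG (b -> ~q)) = {n2, n3, n4, n5, n6, n7, n8, n9}
n8 ∈ Sat(EG (b -> ~q)) = {n2, n3, n4, n5, n6, n7, n8, n9}, so the formula holds at n8.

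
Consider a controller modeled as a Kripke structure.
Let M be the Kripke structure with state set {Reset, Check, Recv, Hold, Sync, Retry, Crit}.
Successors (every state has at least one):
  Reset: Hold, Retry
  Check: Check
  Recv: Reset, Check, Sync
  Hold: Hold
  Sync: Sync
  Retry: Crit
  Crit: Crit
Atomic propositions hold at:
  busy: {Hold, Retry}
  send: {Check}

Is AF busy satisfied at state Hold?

AF busy: least fixpoint, start Z0 = {Hold, Retry}, add states with every successor in Z. Z1 = {Reset, Hold, Retry}; fixed.
Sat(AF busy) = {Reset, Hold, Retry}
Hold ∈ Sat(AF busy) = {Reset, Hold, Retry}, so the formula holds at Hold.

Yes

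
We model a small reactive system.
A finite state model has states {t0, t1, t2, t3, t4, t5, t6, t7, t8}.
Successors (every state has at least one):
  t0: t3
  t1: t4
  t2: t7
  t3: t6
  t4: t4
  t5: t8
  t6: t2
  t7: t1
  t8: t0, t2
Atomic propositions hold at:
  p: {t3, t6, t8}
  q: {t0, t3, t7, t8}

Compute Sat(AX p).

{t0, t3, t5}

Sat(AX p) = {s : every successor in {t3, t6, t8}} = {t0, t3, t5}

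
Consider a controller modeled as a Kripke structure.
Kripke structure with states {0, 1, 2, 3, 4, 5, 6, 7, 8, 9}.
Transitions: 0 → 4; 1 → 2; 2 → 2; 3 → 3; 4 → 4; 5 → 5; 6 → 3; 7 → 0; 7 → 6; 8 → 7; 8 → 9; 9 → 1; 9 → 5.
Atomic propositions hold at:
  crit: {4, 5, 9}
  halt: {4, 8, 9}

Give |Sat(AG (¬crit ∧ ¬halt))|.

Sat(¬crit) = {0, 1, 2, 3, 6, 7, 8}
Sat(¬halt) = {0, 1, 2, 3, 5, 6, 7}
Sat(¬crit ∧ ¬halt) = {0, 1, 2, 3, 6, 7}
AG (¬crit ∧ ¬halt): greatest fixpoint, start Z0 = {0, 1, 2, 3, 6, 7}, keep only states in Sat with every successor in Z. Z1 = {1, 2, 3, 6, 7}; Z2 = {1, 2, 3, 6}; fixed.
Sat(AG (¬crit ∧ ¬halt)) = {1, 2, 3, 6}
|Sat(AG (¬crit ∧ ¬halt))| = |{1, 2, 3, 6}| = 4.

4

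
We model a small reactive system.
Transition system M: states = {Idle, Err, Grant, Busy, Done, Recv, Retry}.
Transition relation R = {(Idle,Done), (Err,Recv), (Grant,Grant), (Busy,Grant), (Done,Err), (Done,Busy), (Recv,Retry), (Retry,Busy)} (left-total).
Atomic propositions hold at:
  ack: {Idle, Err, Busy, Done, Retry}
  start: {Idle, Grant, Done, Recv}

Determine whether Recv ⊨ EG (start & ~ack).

Sat(~ack) = {Grant, Recv}
Sat(start & ~ack) = {Grant, Recv}
EG (start & ~ack): greatest fixpoint, start Z0 = {Grant, Recv}, keep only states in Sat with some successor in Z. Z1 = {Grant}; fixed.
Sat(EG (start & ~ack)) = {Grant}
Recv ∉ Sat(EG (start & ~ack)) = {Grant}, so the formula does not hold at Recv.

No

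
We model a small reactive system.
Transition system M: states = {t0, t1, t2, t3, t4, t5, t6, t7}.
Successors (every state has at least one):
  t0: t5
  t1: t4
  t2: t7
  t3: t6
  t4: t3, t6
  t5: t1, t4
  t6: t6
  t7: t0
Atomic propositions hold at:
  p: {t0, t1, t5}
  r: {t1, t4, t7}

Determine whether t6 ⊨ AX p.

No

Sat(AX p) = {s : every successor in {t0, t1, t5}} = {t0, t7}
t6 ∉ Sat(AX p) = {t0, t7}, so the formula does not hold at t6.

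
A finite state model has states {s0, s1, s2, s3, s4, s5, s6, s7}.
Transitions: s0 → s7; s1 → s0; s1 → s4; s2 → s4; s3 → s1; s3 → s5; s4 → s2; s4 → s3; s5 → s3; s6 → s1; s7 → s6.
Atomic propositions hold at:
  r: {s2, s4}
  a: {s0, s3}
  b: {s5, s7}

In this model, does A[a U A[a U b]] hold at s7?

Yes

A[a U b]: least fixpoint, start Z0 = Sat(b) = {s5, s7}, add states in Sat(a) with every successor in Z. Z1 = {s0, s5, s7}; fixed.
Sat(A[a U b]) = {s0, s5, s7}
A[a U A[a U b]]: least fixpoint, start Z0 = Sat(A[a U b]) = {s0, s5, s7}, add states in Sat(a) with every successor in Z. Already a fixed point.
Sat(A[a U A[a U b]]) = {s0, s5, s7}
s7 ∈ Sat(A[a U A[a U b]]) = {s0, s5, s7}, so the formula holds at s7.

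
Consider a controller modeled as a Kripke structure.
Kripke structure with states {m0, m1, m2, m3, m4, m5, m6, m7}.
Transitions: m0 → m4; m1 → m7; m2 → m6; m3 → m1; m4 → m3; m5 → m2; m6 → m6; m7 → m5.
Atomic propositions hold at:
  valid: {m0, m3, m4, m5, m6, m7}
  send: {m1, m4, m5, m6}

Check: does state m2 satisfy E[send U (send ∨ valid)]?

Sat(send ∨ valid) = {m0, m1, m3, m4, m5, m6, m7}
E[send U (send ∨ valid)]: least fixpoint, start Z0 = Sat((send ∨ valid)) = {m0, m1, m3, m4, m5, m6, m7}, add states in Sat(send) with some successor in Z. Already a fixed point.
Sat(E[send U (send ∨ valid)]) = {m0, m1, m3, m4, m5, m6, m7}
m2 ∉ Sat(E[send U (send ∨ valid)]) = {m0, m1, m3, m4, m5, m6, m7}, so the formula does not hold at m2.

No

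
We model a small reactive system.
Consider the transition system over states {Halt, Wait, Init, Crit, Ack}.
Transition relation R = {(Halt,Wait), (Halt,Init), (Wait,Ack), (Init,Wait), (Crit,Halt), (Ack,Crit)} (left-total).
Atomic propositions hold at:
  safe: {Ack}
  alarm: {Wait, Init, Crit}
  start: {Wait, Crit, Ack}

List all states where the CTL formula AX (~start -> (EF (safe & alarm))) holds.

Sat(~start) = {Halt, Init}
Sat(safe & alarm) = ∅
EF (safe & alarm): least fixpoint, start Z0 = ∅, add states with some successor in Z. Already a fixed point.
Sat(EF (safe & alarm)) = ∅
Sat(~start -> (EF (safe & alarm))) = {Wait, Crit, Ack}
Sat(AX (~start -> (EF (safe & alarm)))) = {s : every successor in {Wait, Crit, Ack}} = {Wait, Init, Ack}

{Wait, Init, Ack}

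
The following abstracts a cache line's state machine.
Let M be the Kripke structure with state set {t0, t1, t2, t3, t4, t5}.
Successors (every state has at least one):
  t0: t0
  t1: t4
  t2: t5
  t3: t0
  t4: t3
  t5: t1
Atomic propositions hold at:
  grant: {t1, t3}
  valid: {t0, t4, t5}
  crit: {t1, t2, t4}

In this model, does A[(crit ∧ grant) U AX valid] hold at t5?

No

Sat(crit ∧ grant) = {t1}
Sat(AX valid) = {s : every successor in {t0, t4, t5}} = {t0, t1, t2, t3}
A[(crit ∧ grant) U AX valid]: least fixpoint, start Z0 = Sat(AX valid) = {t0, t1, t2, t3}, add states in Sat(crit ∧ grant) with every successor in Z. Already a fixed point.
Sat(A[(crit ∧ grant) U AX valid]) = {t0, t1, t2, t3}
t5 ∉ Sat(A[(crit ∧ grant) U AX valid]) = {t0, t1, t2, t3}, so the formula does not hold at t5.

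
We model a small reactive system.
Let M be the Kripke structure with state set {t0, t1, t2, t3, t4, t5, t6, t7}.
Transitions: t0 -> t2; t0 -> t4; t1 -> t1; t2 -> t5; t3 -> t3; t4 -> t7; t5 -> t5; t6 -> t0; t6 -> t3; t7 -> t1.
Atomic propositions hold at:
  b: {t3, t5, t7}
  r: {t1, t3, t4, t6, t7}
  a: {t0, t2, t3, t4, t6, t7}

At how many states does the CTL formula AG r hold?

AG r: greatest fixpoint, start Z0 = {t1, t3, t4, t6, t7}, keep only states in Sat with every successor in Z. Z1 = {t1, t3, t4, t7}; fixed.
Sat(AG r) = {t1, t3, t4, t7}
|Sat(AG r)| = |{t1, t3, t4, t7}| = 4.

4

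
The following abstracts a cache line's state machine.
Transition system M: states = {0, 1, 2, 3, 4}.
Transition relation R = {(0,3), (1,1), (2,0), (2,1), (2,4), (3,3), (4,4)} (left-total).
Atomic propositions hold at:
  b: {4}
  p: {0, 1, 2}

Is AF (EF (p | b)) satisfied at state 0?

Yes

Sat(p | b) = {0, 1, 2, 4}
EF (p | b): least fixpoint, start Z0 = {0, 1, 2, 4}, add states with some successor in Z. Already a fixed point.
Sat(EF (p | b)) = {0, 1, 2, 4}
AF (EF (p | b)): least fixpoint, start Z0 = {0, 1, 2, 4}, add states with every successor in Z. Already a fixed point.
Sat(AF (EF (p | b))) = {0, 1, 2, 4}
0 ∈ Sat(AF (EF (p | b))) = {0, 1, 2, 4}, so the formula holds at 0.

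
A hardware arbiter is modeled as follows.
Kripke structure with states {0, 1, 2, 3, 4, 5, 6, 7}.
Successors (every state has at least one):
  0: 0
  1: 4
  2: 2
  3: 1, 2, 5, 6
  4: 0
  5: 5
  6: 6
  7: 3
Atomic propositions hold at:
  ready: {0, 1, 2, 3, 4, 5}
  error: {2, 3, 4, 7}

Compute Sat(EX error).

Sat(EX error) = {s : some successor in {2, 3, 4, 7}} = {1, 2, 3, 7}

{1, 2, 3, 7}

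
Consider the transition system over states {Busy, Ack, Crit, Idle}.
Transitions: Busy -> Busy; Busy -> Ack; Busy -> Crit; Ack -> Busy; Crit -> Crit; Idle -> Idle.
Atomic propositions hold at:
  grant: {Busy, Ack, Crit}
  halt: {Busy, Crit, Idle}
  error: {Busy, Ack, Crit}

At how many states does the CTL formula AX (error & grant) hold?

3

Sat(error & grant) = {Busy, Ack, Crit}
Sat(AX (error & grant)) = {s : every successor in {Busy, Ack, Crit}} = {Busy, Ack, Crit}
|Sat(AX (error & grant))| = |{Busy, Ack, Crit}| = 3.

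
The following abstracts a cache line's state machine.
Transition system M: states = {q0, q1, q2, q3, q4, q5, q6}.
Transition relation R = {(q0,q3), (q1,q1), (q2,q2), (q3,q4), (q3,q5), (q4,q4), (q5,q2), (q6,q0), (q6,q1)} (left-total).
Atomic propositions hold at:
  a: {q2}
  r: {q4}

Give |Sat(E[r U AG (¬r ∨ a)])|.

3

Sat(¬r) = {q0, q1, q2, q3, q5, q6}
Sat(¬r ∨ a) = {q0, q1, q2, q3, q5, q6}
AG (¬r ∨ a): greatest fixpoint, start Z0 = {q0, q1, q2, q3, q5, q6}, keep only states in Sat with every successor in Z. Z1 = {q0, q1, q2, q5, q6}; Z2 = {q1, q2, q5, q6}; Z3 = {q1, q2, q5}; fixed.
Sat(AG (¬r ∨ a)) = {q1, q2, q5}
E[r U AG (¬r ∨ a)]: least fixpoint, start Z0 = Sat(AG (¬r ∨ a)) = {q1, q2, q5}, add states in Sat(r) with some successor in Z. Already a fixed point.
Sat(E[r U AG (¬r ∨ a)]) = {q1, q2, q5}
|Sat(E[r U AG (¬r ∨ a)])| = |{q1, q2, q5}| = 3.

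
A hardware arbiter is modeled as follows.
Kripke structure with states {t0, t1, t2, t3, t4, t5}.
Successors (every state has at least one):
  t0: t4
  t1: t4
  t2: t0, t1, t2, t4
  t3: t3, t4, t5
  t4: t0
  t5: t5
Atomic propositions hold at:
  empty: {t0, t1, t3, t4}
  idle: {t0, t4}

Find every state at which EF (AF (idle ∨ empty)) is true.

{t0, t1, t2, t3, t4}

Sat(idle ∨ empty) = {t0, t1, t3, t4}
AF (idle ∨ empty): least fixpoint, start Z0 = {t0, t1, t3, t4}, add states with every successor in Z. Already a fixed point.
Sat(AF (idle ∨ empty)) = {t0, t1, t3, t4}
EF (AF (idle ∨ empty)): least fixpoint, start Z0 = {t0, t1, t3, t4}, add states with some successor in Z. Z1 = {t0, t1, t2, t3, t4}; fixed.
Sat(EF (AF (idle ∨ empty))) = {t0, t1, t2, t3, t4}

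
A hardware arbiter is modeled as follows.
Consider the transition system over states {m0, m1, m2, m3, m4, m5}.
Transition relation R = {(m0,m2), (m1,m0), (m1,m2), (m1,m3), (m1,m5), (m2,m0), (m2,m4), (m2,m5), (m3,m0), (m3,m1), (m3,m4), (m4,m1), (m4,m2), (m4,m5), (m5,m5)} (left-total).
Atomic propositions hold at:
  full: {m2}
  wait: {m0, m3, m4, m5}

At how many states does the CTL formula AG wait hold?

1

AG wait: greatest fixpoint, start Z0 = {m0, m3, m4, m5}, keep only states in Sat with every successor in Z. Z1 = {m5}; fixed.
Sat(AG wait) = {m5}
|Sat(AG wait)| = |{m5}| = 1.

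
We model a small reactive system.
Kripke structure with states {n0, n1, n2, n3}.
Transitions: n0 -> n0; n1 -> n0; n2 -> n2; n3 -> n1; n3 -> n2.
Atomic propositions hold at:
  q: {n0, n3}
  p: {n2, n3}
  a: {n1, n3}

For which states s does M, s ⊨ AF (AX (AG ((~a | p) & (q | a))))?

Sat(~a) = {n0, n2}
Sat(~a | p) = {n0, n2, n3}
Sat(q | a) = {n0, n1, n3}
Sat((~a | p) & (q | a)) = {n0, n3}
AG ((~a | p) & (q | a)): greatest fixpoint, start Z0 = {n0, n3}, keep only states in Sat with every successor in Z. Z1 = {n0}; fixed.
Sat(AG ((~a | p) & (q | a))) = {n0}
Sat(AX (AG ((~a | p) & (q | a)))) = {s : every successor in {n0}} = {n0, n1}
AF (AX (AG ((~a | p) & (q | a)))): least fixpoint, start Z0 = {n0, n1}, add states with every successor in Z. Already a fixed point.
Sat(AF (AX (AG ((~a | p) & (q | a))))) = {n0, n1}

{n0, n1}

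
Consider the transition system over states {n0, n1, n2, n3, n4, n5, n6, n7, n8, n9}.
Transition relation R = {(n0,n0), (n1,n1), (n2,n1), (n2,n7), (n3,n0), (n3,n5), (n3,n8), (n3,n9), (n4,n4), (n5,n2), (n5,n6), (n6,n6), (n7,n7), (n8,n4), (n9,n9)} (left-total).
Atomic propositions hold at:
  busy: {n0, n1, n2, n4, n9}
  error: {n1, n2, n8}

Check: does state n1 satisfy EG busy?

Yes

EG busy: greatest fixpoint, start Z0 = {n0, n1, n2, n4, n9}, keep only states in Sat with some successor in Z. Already a fixed point.
Sat(EG busy) = {n0, n1, n2, n4, n9}
n1 ∈ Sat(EG busy) = {n0, n1, n2, n4, n9}, so the formula holds at n1.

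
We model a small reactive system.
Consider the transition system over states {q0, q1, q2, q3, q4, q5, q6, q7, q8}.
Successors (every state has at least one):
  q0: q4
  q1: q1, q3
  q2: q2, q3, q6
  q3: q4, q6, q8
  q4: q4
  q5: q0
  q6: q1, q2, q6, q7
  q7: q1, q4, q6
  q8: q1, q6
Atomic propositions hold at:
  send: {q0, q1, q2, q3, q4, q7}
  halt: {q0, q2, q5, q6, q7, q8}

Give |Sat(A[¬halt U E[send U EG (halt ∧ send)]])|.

1

Sat(¬halt) = {q1, q3, q4}
Sat(halt ∧ send) = {q0, q2, q7}
EG (halt ∧ send): greatest fixpoint, start Z0 = {q0, q2, q7}, keep only states in Sat with some successor in Z. Z1 = {q2}; fixed.
Sat(EG (halt ∧ send)) = {q2}
E[send U EG (halt ∧ send)]: least fixpoint, start Z0 = Sat(EG (halt ∧ send)) = {q2}, add states in Sat(send) with some successor in Z. Already a fixed point.
Sat(E[send U EG (halt ∧ send)]) = {q2}
A[¬halt U E[send U EG (halt ∧ send)]]: least fixpoint, start Z0 = Sat(E[send U EG (halt ∧ send)]) = {q2}, add states in Sat(¬halt) with every successor in Z. Already a fixed point.
Sat(A[¬halt U E[send U EG (halt ∧ send)]]) = {q2}
|Sat(A[¬halt U E[send U EG (halt ∧ send)]])| = |{q2}| = 1.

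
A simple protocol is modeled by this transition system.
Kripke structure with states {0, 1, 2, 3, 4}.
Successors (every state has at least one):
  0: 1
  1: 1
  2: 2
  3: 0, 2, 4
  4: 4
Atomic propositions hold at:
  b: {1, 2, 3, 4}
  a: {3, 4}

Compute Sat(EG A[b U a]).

{3, 4}

A[b U a]: least fixpoint, start Z0 = Sat(a) = {3, 4}, add states in Sat(b) with every successor in Z. Already a fixed point.
Sat(A[b U a]) = {3, 4}
EG A[b U a]: greatest fixpoint, start Z0 = {3, 4}, keep only states in Sat with some successor in Z. Already a fixed point.
Sat(EG A[b U a]) = {3, 4}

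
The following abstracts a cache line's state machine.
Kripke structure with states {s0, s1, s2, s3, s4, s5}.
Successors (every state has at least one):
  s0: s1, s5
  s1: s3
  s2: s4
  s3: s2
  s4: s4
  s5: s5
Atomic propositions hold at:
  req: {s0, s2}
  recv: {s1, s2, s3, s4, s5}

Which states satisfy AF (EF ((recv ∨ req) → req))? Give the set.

{s0, s1, s2, s3}

Sat(recv ∨ req) = {s0, s1, s2, s3, s4, s5}
Sat((recv ∨ req) → req) = {s0, s2}
EF ((recv ∨ req) → req): least fixpoint, start Z0 = {s0, s2}, add states with some successor in Z. Z1 = {s0, s2, s3}; Z2 = {s0, s1, s2, s3}; fixed.
Sat(EF ((recv ∨ req) → req)) = {s0, s1, s2, s3}
AF (EF ((recv ∨ req) → req)): least fixpoint, start Z0 = {s0, s1, s2, s3}, add states with every successor in Z. Already a fixed point.
Sat(AF (EF ((recv ∨ req) → req))) = {s0, s1, s2, s3}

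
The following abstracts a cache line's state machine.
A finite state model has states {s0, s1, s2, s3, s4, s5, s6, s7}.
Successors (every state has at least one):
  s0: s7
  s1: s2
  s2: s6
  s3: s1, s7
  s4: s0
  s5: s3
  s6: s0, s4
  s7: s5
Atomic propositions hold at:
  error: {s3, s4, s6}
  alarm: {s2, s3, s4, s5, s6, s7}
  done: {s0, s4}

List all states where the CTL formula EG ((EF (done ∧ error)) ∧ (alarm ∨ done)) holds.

{s0, s2, s3, s4, s5, s6, s7}

Sat(done ∧ error) = {s4}
EF (done ∧ error): least fixpoint, start Z0 = {s4}, add states with some successor in Z. Z1 = {s4, s6}; Z2 = {s2, s4, s6}; Z3 = {s1, s2, s4, s6}; Z4 = {s1, s2, s3, s4, s6}; Z5 = {s1, s2, s3, s4, s5, s6}; Z6 = {s1, s2, s3, s4, s5, s6, s7}; Z7 = {s0, s1, s2, s3, s4, s5, s6, s7}; fixed.
Sat(EF (done ∧ error)) = {s0, s1, s2, s3, s4, s5, s6, s7}
Sat(alarm ∨ done) = {s0, s2, s3, s4, s5, s6, s7}
Sat((EF (done ∧ error)) ∧ (alarm ∨ done)) = {s0, s2, s3, s4, s5, s6, s7}
EG ((EF (done ∧ error)) ∧ (alarm ∨ done)): greatest fixpoint, start Z0 = {s0, s2, s3, s4, s5, s6, s7}, keep only states in Sat with some successor in Z. Already a fixed point.
Sat(EG ((EF (done ∧ error)) ∧ (alarm ∨ done))) = {s0, s2, s3, s4, s5, s6, s7}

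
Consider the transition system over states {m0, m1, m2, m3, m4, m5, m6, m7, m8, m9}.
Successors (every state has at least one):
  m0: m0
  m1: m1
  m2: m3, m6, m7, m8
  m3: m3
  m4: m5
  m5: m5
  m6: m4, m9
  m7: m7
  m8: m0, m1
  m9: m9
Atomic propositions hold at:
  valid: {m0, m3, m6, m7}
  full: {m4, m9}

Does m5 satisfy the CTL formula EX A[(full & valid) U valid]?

No

Sat(full & valid) = ∅
A[(full & valid) U valid]: least fixpoint, start Z0 = Sat(valid) = {m0, m3, m6, m7}, add states in Sat(full & valid) with every successor in Z. Already a fixed point.
Sat(A[(full & valid) U valid]) = {m0, m3, m6, m7}
Sat(EX A[(full & valid) U valid]) = {s : some successor in {m0, m3, m6, m7}} = {m0, m2, m3, m7, m8}
m5 ∉ Sat(EX A[(full & valid) U valid]) = {m0, m2, m3, m7, m8}, so the formula does not hold at m5.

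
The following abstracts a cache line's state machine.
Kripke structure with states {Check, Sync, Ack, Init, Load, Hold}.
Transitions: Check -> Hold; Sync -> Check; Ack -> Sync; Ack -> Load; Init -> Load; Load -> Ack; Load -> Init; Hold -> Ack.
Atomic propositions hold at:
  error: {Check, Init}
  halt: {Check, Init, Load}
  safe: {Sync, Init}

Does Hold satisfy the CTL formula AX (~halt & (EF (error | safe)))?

Yes

Sat(~halt) = {Sync, Ack, Hold}
Sat(error | safe) = {Check, Sync, Init}
EF (error | safe): least fixpoint, start Z0 = {Check, Sync, Init}, add states with some successor in Z. Z1 = {Check, Sync, Ack, Init, Load}; Z2 = {Check, Sync, Ack, Init, Load, Hold}; fixed.
Sat(EF (error | safe)) = {Check, Sync, Ack, Init, Load, Hold}
Sat(~halt & (EF (error | safe))) = {Sync, Ack, Hold}
Sat(AX (~halt & (EF (error | safe)))) = {s : every successor in {Sync, Ack, Hold}} = {Check, Hold}
Hold ∈ Sat(AX (~halt & (EF (error | safe)))) = {Check, Hold}, so the formula holds at Hold.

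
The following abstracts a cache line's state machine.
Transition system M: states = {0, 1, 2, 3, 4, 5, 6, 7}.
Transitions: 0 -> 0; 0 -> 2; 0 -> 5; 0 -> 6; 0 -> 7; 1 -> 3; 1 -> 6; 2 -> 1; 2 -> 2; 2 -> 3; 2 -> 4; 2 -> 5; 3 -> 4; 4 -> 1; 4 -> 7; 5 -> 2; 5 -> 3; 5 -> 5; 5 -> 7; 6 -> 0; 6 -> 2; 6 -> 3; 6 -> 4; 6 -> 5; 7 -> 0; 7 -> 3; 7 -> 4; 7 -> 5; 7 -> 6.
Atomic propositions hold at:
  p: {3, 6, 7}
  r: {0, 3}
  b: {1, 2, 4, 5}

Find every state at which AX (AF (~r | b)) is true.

{1, 2, 3, 4, 5}

Sat(~r) = {1, 2, 4, 5, 6, 7}
Sat(~r | b) = {1, 2, 4, 5, 6, 7}
AF (~r | b): least fixpoint, start Z0 = {1, 2, 4, 5, 6, 7}, add states with every successor in Z. Z1 = {1, 2, 3, 4, 5, 6, 7}; fixed.
Sat(AF (~r | b)) = {1, 2, 3, 4, 5, 6, 7}
Sat(AX (AF (~r | b))) = {s : every successor in {1, 2, 3, 4, 5, 6, 7}} = {1, 2, 3, 4, 5}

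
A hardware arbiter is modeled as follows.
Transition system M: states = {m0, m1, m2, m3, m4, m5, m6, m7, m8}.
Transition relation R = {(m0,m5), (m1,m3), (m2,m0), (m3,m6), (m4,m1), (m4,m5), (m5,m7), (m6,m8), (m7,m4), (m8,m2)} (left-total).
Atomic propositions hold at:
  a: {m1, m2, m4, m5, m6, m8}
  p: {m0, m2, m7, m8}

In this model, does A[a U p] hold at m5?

A[a U p]: least fixpoint, start Z0 = Sat(p) = {m0, m2, m7, m8}, add states in Sat(a) with every successor in Z. Z1 = {m0, m2, m5, m6, m7, m8}; fixed.
Sat(A[a U p]) = {m0, m2, m5, m6, m7, m8}
m5 ∈ Sat(A[a U p]) = {m0, m2, m5, m6, m7, m8}, so the formula holds at m5.

Yes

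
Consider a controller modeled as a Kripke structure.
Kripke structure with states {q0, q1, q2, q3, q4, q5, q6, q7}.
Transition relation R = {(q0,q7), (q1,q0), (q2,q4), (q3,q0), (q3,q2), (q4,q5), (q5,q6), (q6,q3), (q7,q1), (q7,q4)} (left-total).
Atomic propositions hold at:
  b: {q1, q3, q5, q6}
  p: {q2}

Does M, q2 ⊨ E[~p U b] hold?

No

Sat(~p) = {q0, q1, q3, q4, q5, q6, q7}
E[~p U b]: least fixpoint, start Z0 = Sat(b) = {q1, q3, q5, q6}, add states in Sat(~p) with some successor in Z. Z1 = {q1, q3, q4, q5, q6, q7}; Z2 = {q0, q1, q3, q4, q5, q6, q7}; fixed.
Sat(E[~p U b]) = {q0, q1, q3, q4, q5, q6, q7}
q2 ∉ Sat(E[~p U b]) = {q0, q1, q3, q4, q5, q6, q7}, so the formula does not hold at q2.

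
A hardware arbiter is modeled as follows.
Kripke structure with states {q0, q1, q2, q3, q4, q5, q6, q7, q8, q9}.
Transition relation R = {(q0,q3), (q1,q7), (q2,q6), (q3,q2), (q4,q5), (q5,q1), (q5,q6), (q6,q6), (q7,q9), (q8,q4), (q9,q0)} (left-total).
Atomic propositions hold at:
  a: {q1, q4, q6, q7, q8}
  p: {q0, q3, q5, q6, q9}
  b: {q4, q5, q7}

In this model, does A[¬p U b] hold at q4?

Yes

Sat(¬p) = {q1, q2, q4, q7, q8}
A[¬p U b]: least fixpoint, start Z0 = Sat(b) = {q4, q5, q7}, add states in Sat(¬p) with every successor in Z. Z1 = {q1, q4, q5, q7, q8}; fixed.
Sat(A[¬p U b]) = {q1, q4, q5, q7, q8}
q4 ∈ Sat(A[¬p U b]) = {q1, q4, q5, q7, q8}, so the formula holds at q4.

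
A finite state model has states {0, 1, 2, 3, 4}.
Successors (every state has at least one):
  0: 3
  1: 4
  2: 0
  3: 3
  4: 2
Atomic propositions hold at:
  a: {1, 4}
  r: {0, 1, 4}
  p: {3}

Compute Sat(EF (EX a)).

Sat(EX a) = {s : some successor in {1, 4}} = {1}
EF (EX a): least fixpoint, start Z0 = {1}, add states with some successor in Z. Already a fixed point.
Sat(EF (EX a)) = {1}

{1}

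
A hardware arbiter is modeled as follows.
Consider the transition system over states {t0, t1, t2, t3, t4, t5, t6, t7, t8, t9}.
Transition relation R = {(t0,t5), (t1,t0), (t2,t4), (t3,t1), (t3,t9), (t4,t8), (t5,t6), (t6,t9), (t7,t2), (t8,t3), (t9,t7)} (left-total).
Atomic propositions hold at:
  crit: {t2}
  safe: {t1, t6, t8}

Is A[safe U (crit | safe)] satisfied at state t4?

No

Sat(crit | safe) = {t1, t2, t6, t8}
A[safe U (crit | safe)]: least fixpoint, start Z0 = Sat((crit | safe)) = {t1, t2, t6, t8}, add states in Sat(safe) with every successor in Z. Already a fixed point.
Sat(A[safe U (crit | safe)]) = {t1, t2, t6, t8}
t4 ∉ Sat(A[safe U (crit | safe)]) = {t1, t2, t6, t8}, so the formula does not hold at t4.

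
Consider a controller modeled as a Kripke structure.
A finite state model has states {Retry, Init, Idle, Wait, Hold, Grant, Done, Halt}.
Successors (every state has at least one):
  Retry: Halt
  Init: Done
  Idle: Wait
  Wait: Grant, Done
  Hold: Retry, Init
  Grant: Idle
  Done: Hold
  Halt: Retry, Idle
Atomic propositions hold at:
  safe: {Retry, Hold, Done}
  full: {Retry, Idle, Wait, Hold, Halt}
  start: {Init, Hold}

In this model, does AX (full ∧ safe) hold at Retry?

No

Sat(full ∧ safe) = {Retry, Hold}
Sat(AX (full ∧ safe)) = {s : every successor in {Retry, Hold}} = {Done}
Retry ∉ Sat(AX (full ∧ safe)) = {Done}, so the formula does not hold at Retry.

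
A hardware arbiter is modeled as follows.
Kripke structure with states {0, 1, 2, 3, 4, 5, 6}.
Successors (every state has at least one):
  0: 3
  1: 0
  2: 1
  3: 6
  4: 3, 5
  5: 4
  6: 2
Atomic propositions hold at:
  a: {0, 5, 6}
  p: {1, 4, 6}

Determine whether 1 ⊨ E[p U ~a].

Sat(~a) = {1, 2, 3, 4}
E[p U ~a]: least fixpoint, start Z0 = Sat(~a) = {1, 2, 3, 4}, add states in Sat(p) with some successor in Z. Z1 = {1, 2, 3, 4, 6}; fixed.
Sat(E[p U ~a]) = {1, 2, 3, 4, 6}
1 ∈ Sat(E[p U ~a]) = {1, 2, 3, 4, 6}, so the formula holds at 1.

Yes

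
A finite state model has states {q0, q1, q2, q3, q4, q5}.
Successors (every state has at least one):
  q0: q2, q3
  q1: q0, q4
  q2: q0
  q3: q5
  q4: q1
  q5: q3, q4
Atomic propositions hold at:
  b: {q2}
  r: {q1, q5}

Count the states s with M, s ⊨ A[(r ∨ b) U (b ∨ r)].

Sat(r ∨ b) = {q1, q2, q5}
Sat(b ∨ r) = {q1, q2, q5}
A[(r ∨ b) U (b ∨ r)]: least fixpoint, start Z0 = Sat((b ∨ r)) = {q1, q2, q5}, add states in Sat(r ∨ b) with every successor in Z. Already a fixed point.
Sat(A[(r ∨ b) U (b ∨ r)]) = {q1, q2, q5}
|Sat(A[(r ∨ b) U (b ∨ r)])| = |{q1, q2, q5}| = 3.

3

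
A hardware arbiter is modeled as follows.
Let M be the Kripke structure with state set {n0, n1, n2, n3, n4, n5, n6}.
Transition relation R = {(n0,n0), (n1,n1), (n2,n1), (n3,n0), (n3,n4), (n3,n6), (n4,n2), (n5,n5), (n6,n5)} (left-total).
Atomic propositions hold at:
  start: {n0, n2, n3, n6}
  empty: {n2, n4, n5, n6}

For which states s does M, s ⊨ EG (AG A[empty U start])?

{n0}

A[empty U start]: least fixpoint, start Z0 = Sat(start) = {n0, n2, n3, n6}, add states in Sat(empty) with every successor in Z. Z1 = {n0, n2, n3, n4, n6}; fixed.
Sat(A[empty U start]) = {n0, n2, n3, n4, n6}
AG A[empty U start]: greatest fixpoint, start Z0 = {n0, n2, n3, n4, n6}, keep only states in Sat with every successor in Z. Z1 = {n0, n3, n4}; Z2 = {n0}; fixed.
Sat(AG A[empty U start]) = {n0}
EG (AG A[empty U start]): greatest fixpoint, start Z0 = {n0}, keep only states in Sat with some successor in Z. Already a fixed point.
Sat(EG (AG A[empty U start])) = {n0}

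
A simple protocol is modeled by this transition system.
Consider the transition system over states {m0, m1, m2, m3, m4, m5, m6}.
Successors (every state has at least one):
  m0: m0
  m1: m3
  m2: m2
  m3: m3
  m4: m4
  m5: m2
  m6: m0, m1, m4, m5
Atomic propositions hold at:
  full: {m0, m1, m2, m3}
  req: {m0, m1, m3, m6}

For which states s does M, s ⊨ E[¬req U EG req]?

{m0, m1, m3, m6}

Sat(¬req) = {m2, m4, m5}
EG req: greatest fixpoint, start Z0 = {m0, m1, m3, m6}, keep only states in Sat with some successor in Z. Already a fixed point.
Sat(EG req) = {m0, m1, m3, m6}
E[¬req U EG req]: least fixpoint, start Z0 = Sat(EG req) = {m0, m1, m3, m6}, add states in Sat(¬req) with some successor in Z. Already a fixed point.
Sat(E[¬req U EG req]) = {m0, m1, m3, m6}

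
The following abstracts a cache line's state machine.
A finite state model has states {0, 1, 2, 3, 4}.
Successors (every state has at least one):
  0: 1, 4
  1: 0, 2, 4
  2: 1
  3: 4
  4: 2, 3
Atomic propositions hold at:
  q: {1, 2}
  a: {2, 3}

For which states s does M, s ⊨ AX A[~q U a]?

Sat(~q) = {0, 3, 4}
A[~q U a]: least fixpoint, start Z0 = Sat(a) = {2, 3}, add states in Sat(~q) with every successor in Z. Z1 = {2, 3, 4}; fixed.
Sat(A[~q U a]) = {2, 3, 4}
Sat(AX A[~q U a]) = {s : every successor in {2, 3, 4}} = {3, 4}

{3, 4}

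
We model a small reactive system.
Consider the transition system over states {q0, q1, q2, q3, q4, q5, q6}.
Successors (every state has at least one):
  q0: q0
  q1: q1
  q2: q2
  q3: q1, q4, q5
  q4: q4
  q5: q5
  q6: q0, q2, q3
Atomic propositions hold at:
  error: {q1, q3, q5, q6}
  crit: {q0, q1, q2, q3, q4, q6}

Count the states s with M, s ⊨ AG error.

2

AG error: greatest fixpoint, start Z0 = {q1, q3, q5, q6}, keep only states in Sat with every successor in Z. Z1 = {q1, q5}; fixed.
Sat(AG error) = {q1, q5}
|Sat(AG error)| = |{q1, q5}| = 2.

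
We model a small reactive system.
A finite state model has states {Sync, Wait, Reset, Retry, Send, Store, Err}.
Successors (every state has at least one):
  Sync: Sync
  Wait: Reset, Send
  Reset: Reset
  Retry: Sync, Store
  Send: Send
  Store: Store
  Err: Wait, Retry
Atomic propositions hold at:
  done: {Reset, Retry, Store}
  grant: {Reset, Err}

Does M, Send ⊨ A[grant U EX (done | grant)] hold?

No

Sat(done | grant) = {Reset, Retry, Store, Err}
Sat(EX (done | grant)) = {s : some successor in {Reset, Retry, Store, Err}} = {Wait, Reset, Retry, Store, Err}
A[grant U EX (done | grant)]: least fixpoint, start Z0 = Sat(EX (done | grant)) = {Wait, Reset, Retry, Store, Err}, add states in Sat(grant) with every successor in Z. Already a fixed point.
Sat(A[grant U EX (done | grant)]) = {Wait, Reset, Retry, Store, Err}
Send ∉ Sat(A[grant U EX (done | grant)]) = {Wait, Reset, Retry, Store, Err}, so the formula does not hold at Send.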